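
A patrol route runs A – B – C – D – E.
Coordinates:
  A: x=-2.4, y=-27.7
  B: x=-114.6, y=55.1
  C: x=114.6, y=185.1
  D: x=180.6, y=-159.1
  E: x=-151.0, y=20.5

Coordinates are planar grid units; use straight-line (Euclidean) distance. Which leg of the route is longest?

D–E

Leg distances:
A→B: 139.4
B→C: 263.5
C→D: 350.5
D→E: 377.1
The longest leg is D–E at 377.1.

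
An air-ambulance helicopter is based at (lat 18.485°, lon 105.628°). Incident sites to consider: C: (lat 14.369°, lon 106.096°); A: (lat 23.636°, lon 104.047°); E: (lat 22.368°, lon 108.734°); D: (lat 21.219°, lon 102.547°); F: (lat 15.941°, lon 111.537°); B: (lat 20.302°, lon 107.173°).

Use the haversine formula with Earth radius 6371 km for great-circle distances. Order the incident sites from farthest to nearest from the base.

F, A, E, C, D, B

Distances from the base:
F (lat 15.941°, lon 111.537°): 688.3 km
A (lat 23.636°, lon 104.047°): 595.8 km
E (lat 22.368°, lon 108.734°): 539.6 km
C (lat 14.369°, lon 106.096°): 460.4 km
D (lat 21.219°, lon 102.547°): 443.0 km
B (lat 20.302°, lon 107.173°): 259.0 km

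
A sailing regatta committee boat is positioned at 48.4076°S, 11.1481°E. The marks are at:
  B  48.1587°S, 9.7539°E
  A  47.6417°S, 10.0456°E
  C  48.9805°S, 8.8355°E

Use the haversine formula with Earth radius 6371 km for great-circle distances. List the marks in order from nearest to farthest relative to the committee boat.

B, A, C

Distances from the committee boat:
B 48.1587°S, 9.7539°E: 106.8 km
A 47.6417°S, 10.0456°E: 118.2 km
C 48.9805°S, 8.8355°E: 181.3 km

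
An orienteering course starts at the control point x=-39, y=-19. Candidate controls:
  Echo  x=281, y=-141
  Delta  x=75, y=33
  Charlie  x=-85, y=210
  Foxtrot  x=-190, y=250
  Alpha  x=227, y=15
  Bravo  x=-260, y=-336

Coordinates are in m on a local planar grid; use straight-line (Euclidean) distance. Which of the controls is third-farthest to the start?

Distances from the start (x=-39, y=-19):
Bravo: 386.4 m
Echo: 342.5 m
Foxtrot: 308.5 m
Alpha: 268.2 m
Charlie: 233.6 m
Delta: 125.3 m
The third-farthest is Foxtrot at 308.5 m.

Foxtrot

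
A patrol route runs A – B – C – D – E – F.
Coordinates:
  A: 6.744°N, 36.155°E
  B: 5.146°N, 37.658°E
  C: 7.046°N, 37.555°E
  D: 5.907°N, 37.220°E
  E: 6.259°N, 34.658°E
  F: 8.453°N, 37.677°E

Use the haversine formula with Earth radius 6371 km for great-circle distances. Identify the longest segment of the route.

E–F

Leg distances:
A→B: 243.3 km
B→C: 211.6 km
C→D: 131.9 km
D→E: 286.0 km
E→F: 412.7 km
The longest leg is E–F at 412.7 km.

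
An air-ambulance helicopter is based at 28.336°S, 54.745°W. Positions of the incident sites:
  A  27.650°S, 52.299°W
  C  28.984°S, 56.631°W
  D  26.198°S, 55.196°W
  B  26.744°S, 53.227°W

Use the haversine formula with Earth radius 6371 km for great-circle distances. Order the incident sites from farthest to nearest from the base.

A, D, B, C

Computing each great-circle distance from 28.336°S, 54.745°W:
A 27.650°S, 52.299°W: 252.0 km
D 26.198°S, 55.196°W: 241.9 km
B 26.744°S, 53.227°W: 231.8 km
C 28.984°S, 56.631°W: 197.6 km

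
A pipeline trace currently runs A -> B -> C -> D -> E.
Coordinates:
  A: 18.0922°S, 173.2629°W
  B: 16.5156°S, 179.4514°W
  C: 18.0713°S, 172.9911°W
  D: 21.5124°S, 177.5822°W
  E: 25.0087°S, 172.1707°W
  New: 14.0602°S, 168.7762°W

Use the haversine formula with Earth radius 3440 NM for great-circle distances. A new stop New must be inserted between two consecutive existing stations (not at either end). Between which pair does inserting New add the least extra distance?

between B and C

Added distance for inserting New between each consecutive pair:
A–B: 622.7 NM
B–C: 595.8 NM
C–D: 683.8 NM
D–E: 993.0 NM
Smallest added distance is 595.8 NM, inserting between B and C.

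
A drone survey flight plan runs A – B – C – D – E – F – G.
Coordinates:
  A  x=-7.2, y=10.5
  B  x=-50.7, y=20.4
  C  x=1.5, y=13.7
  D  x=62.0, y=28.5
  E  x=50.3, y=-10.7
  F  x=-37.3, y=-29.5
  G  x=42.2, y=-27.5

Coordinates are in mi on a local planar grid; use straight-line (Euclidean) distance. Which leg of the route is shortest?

Leg distances:
A→B: 44.6 mi
B→C: 52.6 mi
C→D: 62.3 mi
D→E: 40.9 mi
E→F: 89.6 mi
F→G: 79.5 mi
The shortest leg is D–E at 40.9 mi.

D–E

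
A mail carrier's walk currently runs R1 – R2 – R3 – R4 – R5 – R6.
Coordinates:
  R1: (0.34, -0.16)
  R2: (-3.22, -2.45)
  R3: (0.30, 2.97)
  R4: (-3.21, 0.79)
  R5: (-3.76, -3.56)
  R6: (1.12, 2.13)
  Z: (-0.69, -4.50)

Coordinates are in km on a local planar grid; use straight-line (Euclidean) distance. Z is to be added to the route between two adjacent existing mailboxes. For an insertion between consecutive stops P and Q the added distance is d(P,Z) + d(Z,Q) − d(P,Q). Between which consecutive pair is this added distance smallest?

Added distance for inserting Z between each consecutive pair:
R1–R2: 3.5 km
R2–R3: 4.3 km
R3–R4: 9.3 km
R4–R5: 4.7 km
R5–R6: 2.6 km
Smallest added distance is 2.6 km, inserting between R5 and R6.

between R5 and R6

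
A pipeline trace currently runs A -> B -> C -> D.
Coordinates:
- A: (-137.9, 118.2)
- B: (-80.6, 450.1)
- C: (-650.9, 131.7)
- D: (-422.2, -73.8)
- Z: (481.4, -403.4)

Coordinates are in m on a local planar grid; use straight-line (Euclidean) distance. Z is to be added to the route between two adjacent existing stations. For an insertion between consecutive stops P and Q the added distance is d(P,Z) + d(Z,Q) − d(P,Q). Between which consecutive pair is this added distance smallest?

between A and B

Added distance for inserting Z between each consecutive pair:
A–B: 1494.8 m
B–C: 1621.1 m
C–D: 1906.7 m
Smallest added distance is 1494.8 m, inserting between A and B.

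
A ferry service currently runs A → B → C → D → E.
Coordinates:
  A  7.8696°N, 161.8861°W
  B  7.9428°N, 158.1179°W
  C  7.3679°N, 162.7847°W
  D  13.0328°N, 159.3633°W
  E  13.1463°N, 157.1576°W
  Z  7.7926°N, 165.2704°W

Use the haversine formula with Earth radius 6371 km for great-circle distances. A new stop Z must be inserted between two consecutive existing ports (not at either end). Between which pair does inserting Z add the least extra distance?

Added distance for inserting Z between each consecutive pair:
A–B: 745.8 km
B–C: 547.8 km
C–D: 415.1 km
D–E: 1698.6 km
Smallest added distance is 415.1 km, inserting between C and D.

between C and D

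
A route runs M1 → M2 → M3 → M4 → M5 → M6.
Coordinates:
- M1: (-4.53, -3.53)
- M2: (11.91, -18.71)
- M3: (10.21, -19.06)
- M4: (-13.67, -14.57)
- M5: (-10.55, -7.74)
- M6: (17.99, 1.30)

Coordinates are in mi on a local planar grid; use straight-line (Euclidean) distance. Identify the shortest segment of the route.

Leg distances:
M1→M2: 22.4 mi
M2→M3: 1.7 mi
M3→M4: 24.3 mi
M4→M5: 7.5 mi
M5→M6: 29.9 mi
The shortest leg is M2–M3 at 1.7 mi.

M2–M3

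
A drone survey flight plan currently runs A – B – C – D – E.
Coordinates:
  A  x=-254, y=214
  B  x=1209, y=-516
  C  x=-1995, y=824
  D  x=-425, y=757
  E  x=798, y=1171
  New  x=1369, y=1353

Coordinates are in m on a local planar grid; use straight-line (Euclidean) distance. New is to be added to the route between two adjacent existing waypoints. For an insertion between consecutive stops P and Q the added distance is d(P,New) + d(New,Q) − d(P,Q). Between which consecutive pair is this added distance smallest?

between D and E

Added distance for inserting New between each consecutive pair:
A–B: 2223.6 m
B–C: 1808.2 m
C–D: 3724.3 m
D–E: 1198.5 m
Smallest added distance is 1198.5 m, inserting between D and E.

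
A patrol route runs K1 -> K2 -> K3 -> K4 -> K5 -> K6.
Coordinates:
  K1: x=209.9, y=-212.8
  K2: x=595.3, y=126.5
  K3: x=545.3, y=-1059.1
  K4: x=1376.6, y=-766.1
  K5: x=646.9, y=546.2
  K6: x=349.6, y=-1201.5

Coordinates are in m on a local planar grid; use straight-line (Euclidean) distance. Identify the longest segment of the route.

Leg distances:
K1→K2: 513.5 m
K2→K3: 1186.7 m
K3→K4: 881.4 m
K4→K5: 1501.5 m
K5→K6: 1772.8 m
The longest leg is K5–K6 at 1772.8 m.

K5–K6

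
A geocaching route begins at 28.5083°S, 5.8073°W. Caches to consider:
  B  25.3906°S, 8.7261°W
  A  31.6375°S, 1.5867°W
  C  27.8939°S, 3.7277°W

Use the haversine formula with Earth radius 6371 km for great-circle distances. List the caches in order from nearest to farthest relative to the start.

C, B, A

Distance from the start at 28.5083°S, 5.8073°W to each:
C 27.8939°S, 3.7277°W: 214.9 km
B 25.3906°S, 8.7261°W: 451.5 km
A 31.6375°S, 1.5867°W: 534.7 km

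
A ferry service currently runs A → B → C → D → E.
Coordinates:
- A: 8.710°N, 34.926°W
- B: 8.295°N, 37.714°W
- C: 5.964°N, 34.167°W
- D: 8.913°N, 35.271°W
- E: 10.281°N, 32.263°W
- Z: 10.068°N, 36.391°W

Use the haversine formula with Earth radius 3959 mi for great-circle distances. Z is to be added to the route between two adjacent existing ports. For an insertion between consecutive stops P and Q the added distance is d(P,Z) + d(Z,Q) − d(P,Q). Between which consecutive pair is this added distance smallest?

Added distance for inserting Z between each consecutive pair:
A–B: 96.5 mi
B–C: 182.3 mi
C–D: 214.9 mi
D–E: 165.9 mi
Smallest added distance is 96.5 mi, inserting between A and B.

between A and B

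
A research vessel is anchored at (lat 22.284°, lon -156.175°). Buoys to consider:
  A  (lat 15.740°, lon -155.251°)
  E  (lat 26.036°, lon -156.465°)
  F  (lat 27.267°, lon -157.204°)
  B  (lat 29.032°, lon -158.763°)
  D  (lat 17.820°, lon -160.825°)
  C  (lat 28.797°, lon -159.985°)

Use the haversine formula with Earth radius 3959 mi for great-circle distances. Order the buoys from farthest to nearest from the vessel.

C, B, A, D, F, E

Distances from the vessel:
C (lat 28.797°, lon -159.985°): 508.8 mi
B (lat 29.032°, lon -158.763°): 493.3 mi
A (lat 15.740°, lon -155.251°): 456.2 mi
D (lat 17.820°, lon -160.825°): 431.5 mi
F (lat 27.267°, lon -157.204°): 350.3 mi
E (lat 26.036°, lon -156.465°): 259.9 mi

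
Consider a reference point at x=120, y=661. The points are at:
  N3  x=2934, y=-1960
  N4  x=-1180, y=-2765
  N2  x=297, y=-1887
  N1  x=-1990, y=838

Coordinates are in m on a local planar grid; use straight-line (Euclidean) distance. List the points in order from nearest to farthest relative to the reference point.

N1, N2, N4, N3

Computing each straight-line distance from x=120, y=661:
N1 x=-1990, y=838: 2117.4 m
N2 x=297, y=-1887: 2554.1 m
N4 x=-1180, y=-2765: 3664.4 m
N3 x=2934, y=-1960: 3845.5 m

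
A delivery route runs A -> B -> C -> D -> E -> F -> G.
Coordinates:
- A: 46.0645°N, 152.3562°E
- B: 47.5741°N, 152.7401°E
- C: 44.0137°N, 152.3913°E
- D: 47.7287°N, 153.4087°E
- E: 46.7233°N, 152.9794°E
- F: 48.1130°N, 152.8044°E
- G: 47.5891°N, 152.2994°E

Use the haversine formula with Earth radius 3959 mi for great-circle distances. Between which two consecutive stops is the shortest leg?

F–G

Leg distances:
A→B: 105.9 mi
B→C: 246.6 mi
C→D: 261.3 mi
D→E: 72.3 mi
E→F: 96.4 mi
F→G: 43.1 mi
The shortest leg is F–G at 43.1 mi.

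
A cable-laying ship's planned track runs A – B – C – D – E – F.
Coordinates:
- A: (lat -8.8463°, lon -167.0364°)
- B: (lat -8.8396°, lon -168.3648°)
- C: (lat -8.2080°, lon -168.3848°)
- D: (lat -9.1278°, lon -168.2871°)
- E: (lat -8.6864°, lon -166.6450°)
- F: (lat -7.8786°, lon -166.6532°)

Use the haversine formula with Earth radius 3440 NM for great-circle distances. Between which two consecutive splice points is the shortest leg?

B–C

Leg distances:
A→B: 78.8 NM
B→C: 37.9 NM
C→D: 55.5 NM
D→E: 100.9 NM
E→F: 48.5 NM
The shortest leg is B–C at 37.9 NM.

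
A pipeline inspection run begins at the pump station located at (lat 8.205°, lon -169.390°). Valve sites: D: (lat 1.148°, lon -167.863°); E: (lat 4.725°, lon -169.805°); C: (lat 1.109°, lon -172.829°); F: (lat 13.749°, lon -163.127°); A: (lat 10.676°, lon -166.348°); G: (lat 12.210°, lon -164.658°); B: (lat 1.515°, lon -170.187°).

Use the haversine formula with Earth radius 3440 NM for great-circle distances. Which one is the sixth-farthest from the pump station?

Distance to each, sorted:
F: 496.9 NM
C: 473.1 NM
D: 433.4 NM
B: 404.5 NM
G: 368.7 NM
A: 233.4 NM
E: 210.4 NM
The sixth-farthest is A at 233.4 NM.

A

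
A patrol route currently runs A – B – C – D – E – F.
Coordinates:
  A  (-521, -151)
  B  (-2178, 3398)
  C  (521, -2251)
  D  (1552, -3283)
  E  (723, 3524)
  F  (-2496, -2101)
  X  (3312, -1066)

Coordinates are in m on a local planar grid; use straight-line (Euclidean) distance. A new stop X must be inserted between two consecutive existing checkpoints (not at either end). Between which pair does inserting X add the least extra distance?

Added distance for inserting X between each consecutive pair:
A–B: 7099.8 m
B–C: 3847.3 m
C–D: 4404.1 m
D–E: 1243.2 m
E–F: 4688.4 m
Smallest added distance is 1243.2 m, inserting between D and E.

between D and E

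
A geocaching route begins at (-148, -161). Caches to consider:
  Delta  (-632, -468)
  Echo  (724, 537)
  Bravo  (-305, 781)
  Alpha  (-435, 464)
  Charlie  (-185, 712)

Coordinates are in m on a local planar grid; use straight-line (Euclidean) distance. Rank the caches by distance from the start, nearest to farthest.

Distance from the start at (-148, -161) to each:
Delta (-632, -468): 573.2 m
Alpha (-435, 464): 687.7 m
Charlie (-185, 712): 873.8 m
Bravo (-305, 781): 955.0 m
Echo (724, 537): 1117.0 m

Delta, Alpha, Charlie, Bravo, Echo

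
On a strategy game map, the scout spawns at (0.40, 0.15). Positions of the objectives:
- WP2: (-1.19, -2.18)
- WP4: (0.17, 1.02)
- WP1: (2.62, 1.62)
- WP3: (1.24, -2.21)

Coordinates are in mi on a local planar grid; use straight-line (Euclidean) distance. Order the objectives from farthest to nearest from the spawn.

WP2, WP1, WP3, WP4

Distances from the spawn:
WP2 (-1.19, -2.18): 2.8 mi
WP1 (2.62, 1.62): 2.7 mi
WP3 (1.24, -2.21): 2.5 mi
WP4 (0.17, 1.02): 0.9 mi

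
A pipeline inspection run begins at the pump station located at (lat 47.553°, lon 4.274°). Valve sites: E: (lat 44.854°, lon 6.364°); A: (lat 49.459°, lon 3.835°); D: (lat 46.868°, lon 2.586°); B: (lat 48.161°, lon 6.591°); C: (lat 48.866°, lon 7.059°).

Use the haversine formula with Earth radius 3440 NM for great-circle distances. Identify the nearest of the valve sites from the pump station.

Distance to each, sorted:
D: 80.2 NM
B: 100.2 NM
A: 115.8 NM
C: 136.5 NM
E: 183.8 NM
The nearest is D at 80.2 NM.

D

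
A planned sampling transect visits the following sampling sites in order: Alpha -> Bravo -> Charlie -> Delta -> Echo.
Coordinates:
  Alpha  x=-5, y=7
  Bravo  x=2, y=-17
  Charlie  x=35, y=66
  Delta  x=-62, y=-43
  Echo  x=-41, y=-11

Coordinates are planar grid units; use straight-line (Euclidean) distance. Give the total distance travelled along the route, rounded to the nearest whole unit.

299

Leg distances:
Alpha→Bravo: 25.0  (cumulative 25.0)
Bravo→Charlie: 89.3  (cumulative 114.3)
Charlie→Delta: 145.9  (cumulative 260.2)
Delta→Echo: 38.3  (cumulative 298.5)
Total route length ≈ 299.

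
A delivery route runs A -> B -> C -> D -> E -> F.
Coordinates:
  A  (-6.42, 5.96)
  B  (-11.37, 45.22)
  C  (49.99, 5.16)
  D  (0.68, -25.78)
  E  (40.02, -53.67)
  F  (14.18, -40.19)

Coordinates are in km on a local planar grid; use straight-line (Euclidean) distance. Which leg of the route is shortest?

Leg distances:
A→B: 39.6 km
B→C: 73.3 km
C→D: 58.2 km
D→E: 48.2 km
E→F: 29.1 km
The shortest leg is E–F at 29.1 km.

E–F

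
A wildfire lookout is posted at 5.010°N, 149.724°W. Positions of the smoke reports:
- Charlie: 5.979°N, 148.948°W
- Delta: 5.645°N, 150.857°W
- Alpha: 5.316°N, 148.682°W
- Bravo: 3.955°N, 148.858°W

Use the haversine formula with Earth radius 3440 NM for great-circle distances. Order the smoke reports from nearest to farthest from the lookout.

Distance from the lookout at 5.010°N, 149.724°W to each:
Alpha 5.316°N, 148.682°W: 65.0 NM
Charlie 5.979°N, 148.948°W: 74.4 NM
Delta 5.645°N, 150.857°W: 77.7 NM
Bravo 3.955°N, 148.858°W: 81.8 NM

Alpha, Charlie, Delta, Bravo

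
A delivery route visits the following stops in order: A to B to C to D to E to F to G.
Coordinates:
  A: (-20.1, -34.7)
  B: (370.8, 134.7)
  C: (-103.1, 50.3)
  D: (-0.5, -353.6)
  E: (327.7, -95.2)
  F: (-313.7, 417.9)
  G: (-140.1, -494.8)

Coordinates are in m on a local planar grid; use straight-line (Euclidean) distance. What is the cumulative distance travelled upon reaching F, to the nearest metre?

2563 m

Leg distances:
A→B: 426.0 m  (cumulative 426.0 m)
B→C: 481.4 m  (cumulative 907.4 m)
C→D: 416.7 m  (cumulative 1324.1 m)
D→E: 417.7 m  (cumulative 1741.8 m)
E→F: 821.4 m  (cumulative 2563.2 m)
Cumulative distance at F ≈ 2563 m.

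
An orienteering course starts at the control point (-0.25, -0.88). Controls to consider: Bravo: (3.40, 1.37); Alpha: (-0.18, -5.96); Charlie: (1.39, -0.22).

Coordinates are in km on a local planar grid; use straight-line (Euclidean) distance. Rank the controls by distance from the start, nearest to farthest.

Charlie, Bravo, Alpha

Distances from the start:
Charlie (1.39, -0.22): 1.8 km
Bravo (3.40, 1.37): 4.3 km
Alpha (-0.18, -5.96): 5.1 km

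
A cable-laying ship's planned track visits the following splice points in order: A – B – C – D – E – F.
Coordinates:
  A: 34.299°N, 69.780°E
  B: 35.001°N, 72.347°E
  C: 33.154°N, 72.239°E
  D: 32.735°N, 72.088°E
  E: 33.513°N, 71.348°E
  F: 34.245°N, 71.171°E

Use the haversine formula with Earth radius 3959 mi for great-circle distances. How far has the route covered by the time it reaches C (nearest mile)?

282 mi

Leg distances:
A→B: 153.8 mi  (cumulative 153.8 mi)
B→C: 127.8 mi  (cumulative 281.5 mi)
Cumulative distance at C ≈ 282 mi.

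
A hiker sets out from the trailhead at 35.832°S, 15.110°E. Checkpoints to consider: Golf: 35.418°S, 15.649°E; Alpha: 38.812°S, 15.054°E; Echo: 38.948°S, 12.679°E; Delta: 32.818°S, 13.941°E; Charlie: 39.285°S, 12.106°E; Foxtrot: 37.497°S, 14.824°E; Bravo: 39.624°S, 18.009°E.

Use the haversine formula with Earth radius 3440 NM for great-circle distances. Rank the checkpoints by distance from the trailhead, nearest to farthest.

Golf, Foxtrot, Alpha, Delta, Echo, Charlie, Bravo

Computing each great-circle distance from 35.832°S, 15.110°E:
Golf 35.418°S, 15.649°E: 36.2 NM
Foxtrot 37.497°S, 14.824°E: 100.9 NM
Alpha 38.812°S, 15.054°E: 178.9 NM
Delta 32.818°S, 13.941°E: 190.0 NM
Echo 38.948°S, 12.679°E: 220.1 NM
Charlie 39.285°S, 12.106°E: 251.8 NM
Bravo 39.624°S, 18.009°E: 266.0 NM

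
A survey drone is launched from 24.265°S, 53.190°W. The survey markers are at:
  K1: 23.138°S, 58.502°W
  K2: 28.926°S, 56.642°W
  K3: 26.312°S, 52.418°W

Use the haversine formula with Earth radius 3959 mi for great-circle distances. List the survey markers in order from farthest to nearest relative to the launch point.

K2, K1, K3

Distance from the launch point at 24.265°S, 53.190°W to each:
K2 28.926°S, 56.642°W: 386.2 mi
K1 23.138°S, 58.502°W: 345.0 mi
K3 26.312°S, 52.418°W: 149.4 mi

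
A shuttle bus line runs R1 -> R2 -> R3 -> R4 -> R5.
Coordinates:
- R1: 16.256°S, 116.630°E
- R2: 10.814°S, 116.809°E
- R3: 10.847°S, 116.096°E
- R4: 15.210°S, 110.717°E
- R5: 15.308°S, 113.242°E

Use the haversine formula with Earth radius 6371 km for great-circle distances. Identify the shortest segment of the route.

Leg distances:
R1→R2: 605.4 km
R2→R3: 78.0 km
R3→R4: 758.1 km
R4→R5: 271.1 km
The shortest leg is R2–R3 at 78.0 km.

R2–R3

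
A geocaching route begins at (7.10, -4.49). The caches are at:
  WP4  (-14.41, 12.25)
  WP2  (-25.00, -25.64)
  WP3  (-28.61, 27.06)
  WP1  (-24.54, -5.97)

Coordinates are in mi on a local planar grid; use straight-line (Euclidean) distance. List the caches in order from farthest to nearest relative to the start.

Distance from the start at (7.10, -4.49) to each:
WP3 (-28.61, 27.06): 47.7 mi
WP2 (-25.00, -25.64): 38.4 mi
WP1 (-24.54, -5.97): 31.7 mi
WP4 (-14.41, 12.25): 27.3 mi

WP3, WP2, WP1, WP4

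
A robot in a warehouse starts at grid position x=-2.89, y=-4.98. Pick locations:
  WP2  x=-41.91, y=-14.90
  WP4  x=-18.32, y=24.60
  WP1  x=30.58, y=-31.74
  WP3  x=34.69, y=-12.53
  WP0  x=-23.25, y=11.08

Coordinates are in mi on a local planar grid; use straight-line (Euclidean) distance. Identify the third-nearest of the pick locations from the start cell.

Distance to each, sorted:
WP0: 25.9 mi
WP4: 33.4 mi
WP3: 38.3 mi
WP2: 40.3 mi
WP1: 42.9 mi
The third-nearest is WP3 at 38.3 mi.

WP3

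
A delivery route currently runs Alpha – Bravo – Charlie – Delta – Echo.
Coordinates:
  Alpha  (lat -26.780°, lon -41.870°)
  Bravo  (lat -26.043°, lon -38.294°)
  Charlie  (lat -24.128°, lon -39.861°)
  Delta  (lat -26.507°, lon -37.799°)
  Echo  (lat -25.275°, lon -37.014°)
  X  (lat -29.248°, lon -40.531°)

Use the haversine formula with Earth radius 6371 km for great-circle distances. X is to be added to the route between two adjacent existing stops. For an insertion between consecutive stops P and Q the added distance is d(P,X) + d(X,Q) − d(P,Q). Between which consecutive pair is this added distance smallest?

between Alpha and Bravo

Added distance for inserting X between each consecutive pair:
Alpha–Bravo: 357.8 km
Bravo–Charlie: 727.1 km
Charlie–Delta: 643.3 km
Delta–Echo: 810.3 km
Smallest added distance is 357.8 km, inserting between Alpha and Bravo.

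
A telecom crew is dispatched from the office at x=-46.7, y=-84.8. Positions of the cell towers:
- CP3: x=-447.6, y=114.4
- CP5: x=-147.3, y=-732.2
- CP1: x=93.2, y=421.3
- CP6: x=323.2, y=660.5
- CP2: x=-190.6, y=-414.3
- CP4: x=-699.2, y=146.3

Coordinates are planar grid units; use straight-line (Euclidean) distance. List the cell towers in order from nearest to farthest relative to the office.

CP2, CP3, CP1, CP5, CP4, CP6

Distance from the office at x=-46.7, y=-84.8 to each:
CP2 x=-190.6, y=-414.3: 359.6
CP3 x=-447.6, y=114.4: 447.7
CP1 x=93.2, y=421.3: 525.1
CP5 x=-147.3, y=-732.2: 655.2
CP4 x=-699.2, y=146.3: 692.2
CP6 x=323.2, y=660.5: 832.0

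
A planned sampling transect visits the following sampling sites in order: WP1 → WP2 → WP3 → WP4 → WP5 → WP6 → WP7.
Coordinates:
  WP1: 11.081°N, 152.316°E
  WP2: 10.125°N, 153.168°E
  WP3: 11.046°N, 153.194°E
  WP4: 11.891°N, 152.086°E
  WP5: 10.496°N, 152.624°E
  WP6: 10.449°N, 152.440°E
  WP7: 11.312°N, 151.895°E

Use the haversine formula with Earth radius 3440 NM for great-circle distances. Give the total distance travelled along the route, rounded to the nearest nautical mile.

376 NM

Leg distances:
WP1→WP2: 76.3 NM  (cumulative 76.3 NM)
WP2→WP3: 55.3 NM  (cumulative 131.6 NM)
WP3→WP4: 82.6 NM  (cumulative 214.2 NM)
WP4→WP5: 89.5 NM  (cumulative 303.8 NM)
WP5→WP6: 11.2 NM  (cumulative 315.0 NM)
WP6→WP7: 61.0 NM  (cumulative 376.0 NM)
Total route length ≈ 376 NM.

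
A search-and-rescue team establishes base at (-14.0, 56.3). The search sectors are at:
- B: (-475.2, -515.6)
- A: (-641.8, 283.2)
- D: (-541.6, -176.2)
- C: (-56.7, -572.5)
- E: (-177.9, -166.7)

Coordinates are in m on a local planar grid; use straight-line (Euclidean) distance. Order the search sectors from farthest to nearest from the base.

B, A, C, D, E

Computing each straight-line distance from (-14.0, 56.3):
B (-475.2, -515.6): 734.7 m
A (-641.8, 283.2): 667.5 m
C (-56.7, -572.5): 630.2 m
D (-541.6, -176.2): 576.6 m
E (-177.9, -166.7): 276.8 m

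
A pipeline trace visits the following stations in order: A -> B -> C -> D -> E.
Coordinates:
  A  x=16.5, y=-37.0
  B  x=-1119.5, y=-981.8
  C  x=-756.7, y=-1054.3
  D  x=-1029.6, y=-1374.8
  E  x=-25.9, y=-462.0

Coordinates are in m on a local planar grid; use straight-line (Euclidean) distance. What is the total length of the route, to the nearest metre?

3625 m

Leg distances:
A→B: 1477.5 m  (cumulative 1477.5 m)
B→C: 370.0 m  (cumulative 1847.5 m)
C→D: 420.9 m  (cumulative 2268.5 m)
D→E: 1356.7 m  (cumulative 3625.2 m)
Total route length ≈ 3625 m.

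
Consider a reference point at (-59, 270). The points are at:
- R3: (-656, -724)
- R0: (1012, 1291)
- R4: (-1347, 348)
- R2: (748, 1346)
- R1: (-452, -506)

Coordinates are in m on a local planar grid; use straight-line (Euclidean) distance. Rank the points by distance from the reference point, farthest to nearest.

Computing each straight-line distance from (-59, 270):
R0 (1012, 1291): 1479.7 m
R2 (748, 1346): 1345.0 m
R4 (-1347, 348): 1290.4 m
R3 (-656, -724): 1159.5 m
R1 (-452, -506): 869.8 m

R0, R2, R4, R3, R1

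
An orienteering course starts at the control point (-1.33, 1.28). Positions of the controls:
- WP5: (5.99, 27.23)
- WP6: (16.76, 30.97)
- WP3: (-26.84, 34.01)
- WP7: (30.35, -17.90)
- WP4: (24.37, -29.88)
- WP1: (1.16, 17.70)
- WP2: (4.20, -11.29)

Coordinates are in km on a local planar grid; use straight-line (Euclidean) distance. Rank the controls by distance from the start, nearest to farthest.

WP2, WP1, WP5, WP6, WP7, WP4, WP3

Distances from the start:
WP2 (4.20, -11.29): 13.7 km
WP1 (1.16, 17.70): 16.6 km
WP5 (5.99, 27.23): 27.0 km
WP6 (16.76, 30.97): 34.8 km
WP7 (30.35, -17.90): 37.0 km
WP4 (24.37, -29.88): 40.4 km
WP3 (-26.84, 34.01): 41.5 km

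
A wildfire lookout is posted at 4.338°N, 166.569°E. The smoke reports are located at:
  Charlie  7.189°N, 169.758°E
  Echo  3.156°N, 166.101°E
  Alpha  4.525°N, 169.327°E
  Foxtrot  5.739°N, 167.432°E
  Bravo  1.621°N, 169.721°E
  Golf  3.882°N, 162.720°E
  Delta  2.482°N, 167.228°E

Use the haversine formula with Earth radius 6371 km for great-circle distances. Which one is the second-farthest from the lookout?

Distances from the lookout (4.338°N, 166.569°E):
Charlie: 474.3 km
Bravo: 462.3 km
Golf: 429.9 km
Alpha: 306.5 km
Delta: 219.0 km
Foxtrot: 182.8 km
Echo: 141.3 km
The second-farthest is Bravo at 462.3 km.

Bravo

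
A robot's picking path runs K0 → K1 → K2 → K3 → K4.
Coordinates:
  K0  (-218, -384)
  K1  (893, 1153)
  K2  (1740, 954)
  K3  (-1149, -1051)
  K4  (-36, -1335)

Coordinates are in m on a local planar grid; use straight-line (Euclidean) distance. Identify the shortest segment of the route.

Leg distances:
K0→K1: 1896.5 m
K1→K2: 870.1 m
K2→K3: 3516.6 m
K3→K4: 1148.7 m
The shortest leg is K1–K2 at 870.1 m.

K1–K2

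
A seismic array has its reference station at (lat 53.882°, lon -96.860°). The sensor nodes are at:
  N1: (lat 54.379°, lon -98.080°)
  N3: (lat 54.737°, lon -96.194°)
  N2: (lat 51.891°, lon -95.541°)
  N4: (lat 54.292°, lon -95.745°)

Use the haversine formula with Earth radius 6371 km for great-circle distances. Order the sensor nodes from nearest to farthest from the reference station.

N4, N1, N3, N2

Distances from the reference station:
N4 (lat 54.292°, lon -95.745°): 85.8 km
N1 (lat 54.379°, lon -98.080°): 96.8 km
N3 (lat 54.737°, lon -96.194°): 104.4 km
N2 (lat 51.891°, lon -95.541°): 238.4 km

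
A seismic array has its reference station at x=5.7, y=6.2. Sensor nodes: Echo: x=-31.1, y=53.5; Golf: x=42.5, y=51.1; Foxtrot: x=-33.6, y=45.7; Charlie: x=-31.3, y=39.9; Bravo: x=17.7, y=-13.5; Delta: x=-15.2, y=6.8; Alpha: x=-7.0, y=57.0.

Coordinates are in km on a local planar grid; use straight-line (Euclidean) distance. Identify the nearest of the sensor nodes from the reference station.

Distances from the reference station (x=5.7, y=6.2):
Delta: 20.9 km
Bravo: 23.1 km
Charlie: 50.0 km
Alpha: 52.4 km
Foxtrot: 55.7 km
Golf: 58.1 km
Echo: 59.9 km
The nearest is Delta at 20.9 km.

Delta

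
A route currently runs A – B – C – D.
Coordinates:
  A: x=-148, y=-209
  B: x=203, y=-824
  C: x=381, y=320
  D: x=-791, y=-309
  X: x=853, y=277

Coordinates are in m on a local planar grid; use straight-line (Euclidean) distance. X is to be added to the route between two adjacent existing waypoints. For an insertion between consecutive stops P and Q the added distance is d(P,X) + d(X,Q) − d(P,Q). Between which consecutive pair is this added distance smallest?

between B and C

Added distance for inserting X between each consecutive pair:
A–B: 1683.2 m
B–C: 594.7 m
C–D: 889.1 m
Smallest added distance is 594.7 m, inserting between B and C.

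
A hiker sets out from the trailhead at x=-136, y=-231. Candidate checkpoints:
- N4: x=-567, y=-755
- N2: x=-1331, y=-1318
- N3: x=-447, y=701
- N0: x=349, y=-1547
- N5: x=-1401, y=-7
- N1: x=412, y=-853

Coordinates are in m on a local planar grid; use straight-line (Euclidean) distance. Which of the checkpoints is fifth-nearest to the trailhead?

Distances from the trailhead (x=-136, y=-231):
N4: 678.5 m
N1: 829.0 m
N3: 982.5 m
N5: 1284.7 m
N0: 1402.5 m
N2: 1615.4 m
The fifth-nearest is N0 at 1402.5 m.

N0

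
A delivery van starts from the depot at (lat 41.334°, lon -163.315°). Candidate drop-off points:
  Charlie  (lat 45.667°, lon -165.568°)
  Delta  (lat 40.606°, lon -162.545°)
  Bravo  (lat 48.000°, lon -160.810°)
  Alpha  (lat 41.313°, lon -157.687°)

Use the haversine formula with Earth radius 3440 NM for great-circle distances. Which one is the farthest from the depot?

Bravo

Distances from the depot ((lat 41.334°, lon -163.315°)):
Bravo: 414.2 NM
Charlie: 278.0 NM
Alpha: 253.7 NM
Delta: 55.9 NM
The farthest is Bravo at 414.2 NM.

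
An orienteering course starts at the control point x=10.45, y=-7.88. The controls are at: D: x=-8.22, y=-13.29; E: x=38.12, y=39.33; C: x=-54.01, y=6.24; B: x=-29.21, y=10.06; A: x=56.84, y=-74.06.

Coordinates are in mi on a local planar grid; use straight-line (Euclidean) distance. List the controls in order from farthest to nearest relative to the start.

Distances from the start:
A x=56.84, y=-74.06: 80.8 mi
C x=-54.01, y=6.24: 66.0 mi
E x=38.12, y=39.33: 54.7 mi
B x=-29.21, y=10.06: 43.5 mi
D x=-8.22, y=-13.29: 19.4 mi

A, C, E, B, D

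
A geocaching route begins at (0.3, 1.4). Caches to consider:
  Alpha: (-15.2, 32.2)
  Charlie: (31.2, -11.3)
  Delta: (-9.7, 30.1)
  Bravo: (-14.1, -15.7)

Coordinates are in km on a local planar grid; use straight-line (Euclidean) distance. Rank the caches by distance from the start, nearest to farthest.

Bravo, Delta, Charlie, Alpha

Distance from the start at (0.3, 1.4) to each:
Bravo (-14.1, -15.7): 22.4 km
Delta (-9.7, 30.1): 30.4 km
Charlie (31.2, -11.3): 33.4 km
Alpha (-15.2, 32.2): 34.5 km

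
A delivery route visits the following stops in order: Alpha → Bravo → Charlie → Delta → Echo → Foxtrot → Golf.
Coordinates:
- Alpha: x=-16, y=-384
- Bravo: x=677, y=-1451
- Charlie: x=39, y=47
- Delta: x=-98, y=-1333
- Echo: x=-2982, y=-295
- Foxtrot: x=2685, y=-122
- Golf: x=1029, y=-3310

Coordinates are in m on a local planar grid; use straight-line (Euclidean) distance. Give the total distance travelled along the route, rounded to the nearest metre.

Leg distances:
Alpha→Bravo: 1272.3 m  (cumulative 1272.3 m)
Bravo→Charlie: 1628.2 m  (cumulative 2900.5 m)
Charlie→Delta: 1386.8 m  (cumulative 4287.3 m)
Delta→Echo: 3065.1 m  (cumulative 7352.4 m)
Echo→Foxtrot: 5669.6 m  (cumulative 13022.0 m)
Foxtrot→Golf: 3592.4 m  (cumulative 16614.5 m)
Total route length ≈ 16614 m.

16614 m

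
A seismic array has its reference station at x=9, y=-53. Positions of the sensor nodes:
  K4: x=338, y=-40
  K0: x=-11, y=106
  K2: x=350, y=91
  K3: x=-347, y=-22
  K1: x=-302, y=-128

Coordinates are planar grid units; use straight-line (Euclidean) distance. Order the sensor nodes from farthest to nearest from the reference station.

K2, K3, K4, K1, K0

Computing each straight-line distance from x=9, y=-53:
K2 x=350, y=91: 370.2
K3 x=-347, y=-22: 357.3
K4 x=338, y=-40: 329.3
K1 x=-302, y=-128: 319.9
K0 x=-11, y=106: 160.3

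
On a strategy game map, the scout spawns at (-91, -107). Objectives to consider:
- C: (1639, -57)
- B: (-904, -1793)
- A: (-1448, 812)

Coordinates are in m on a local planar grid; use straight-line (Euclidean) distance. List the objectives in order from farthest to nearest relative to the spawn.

B, C, A

Distances from the spawn:
B (-904, -1793): 1871.8 m
C (1639, -57): 1730.7 m
A (-1448, 812): 1638.9 m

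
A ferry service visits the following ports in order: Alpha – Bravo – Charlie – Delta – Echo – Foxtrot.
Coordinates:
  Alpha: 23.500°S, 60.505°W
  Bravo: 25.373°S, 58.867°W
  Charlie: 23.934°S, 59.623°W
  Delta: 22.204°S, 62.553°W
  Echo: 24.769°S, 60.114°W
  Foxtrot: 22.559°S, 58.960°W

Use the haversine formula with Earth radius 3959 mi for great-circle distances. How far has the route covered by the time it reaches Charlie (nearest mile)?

Leg distances:
Alpha→Bravo: 165.4 mi  (cumulative 165.4 mi)
Bravo→Charlie: 110.2 mi  (cumulative 275.6 mi)
Cumulative distance at Charlie ≈ 276 mi.

276 mi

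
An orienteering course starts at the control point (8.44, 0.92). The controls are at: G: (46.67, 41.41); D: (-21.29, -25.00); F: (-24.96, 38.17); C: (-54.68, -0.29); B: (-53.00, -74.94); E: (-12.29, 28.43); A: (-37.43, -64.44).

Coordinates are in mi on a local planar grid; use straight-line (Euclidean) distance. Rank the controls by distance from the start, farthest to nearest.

Computing each straight-line distance from (8.44, 0.92):
B (-53.00, -74.94): 97.6 mi
A (-37.43, -64.44): 79.8 mi
C (-54.68, -0.29): 63.1 mi
G (46.67, 41.41): 55.7 mi
F (-24.96, 38.17): 50.0 mi
D (-21.29, -25.00): 39.4 mi
E (-12.29, 28.43): 34.4 mi

B, A, C, G, F, D, E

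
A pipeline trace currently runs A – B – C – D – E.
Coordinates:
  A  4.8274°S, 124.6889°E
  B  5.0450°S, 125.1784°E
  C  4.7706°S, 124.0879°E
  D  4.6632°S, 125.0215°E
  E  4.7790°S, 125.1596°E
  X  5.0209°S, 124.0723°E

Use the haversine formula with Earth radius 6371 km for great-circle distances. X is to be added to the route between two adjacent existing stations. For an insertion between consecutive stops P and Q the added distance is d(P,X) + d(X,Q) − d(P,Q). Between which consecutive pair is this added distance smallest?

Added distance for inserting X between each consecutive pair:
A–B: 134.8 km
B–C: 25.8 km
C–D: 36.2 km
D–E: 215.9 km
Smallest added distance is 25.8 km, inserting between B and C.

between B and C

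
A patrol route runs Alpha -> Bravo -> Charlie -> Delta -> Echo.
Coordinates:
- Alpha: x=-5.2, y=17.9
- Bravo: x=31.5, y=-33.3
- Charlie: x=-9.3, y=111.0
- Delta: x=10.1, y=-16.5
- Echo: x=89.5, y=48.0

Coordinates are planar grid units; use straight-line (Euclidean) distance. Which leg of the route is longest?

Bravo–Charlie

Leg distances:
Alpha→Bravo: 63.0
Bravo→Charlie: 150.0
Charlie→Delta: 129.0
Delta→Echo: 102.3
The longest leg is Bravo–Charlie at 150.0.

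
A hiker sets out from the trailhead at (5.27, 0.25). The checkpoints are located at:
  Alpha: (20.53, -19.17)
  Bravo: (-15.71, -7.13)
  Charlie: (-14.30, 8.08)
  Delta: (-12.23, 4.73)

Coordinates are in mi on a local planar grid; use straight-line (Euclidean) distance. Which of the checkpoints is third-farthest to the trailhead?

Charlie

Distance to each, sorted:
Alpha: 24.7 mi
Bravo: 22.2 mi
Charlie: 21.1 mi
Delta: 18.1 mi
The third-farthest is Charlie at 21.1 mi.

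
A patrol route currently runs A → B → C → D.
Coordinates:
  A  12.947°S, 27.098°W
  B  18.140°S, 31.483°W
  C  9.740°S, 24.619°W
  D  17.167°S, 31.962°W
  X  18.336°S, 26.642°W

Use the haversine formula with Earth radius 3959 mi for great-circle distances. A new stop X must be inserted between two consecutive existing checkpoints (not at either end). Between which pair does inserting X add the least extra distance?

Added distance for inserting X between each consecutive pair:
A–B: 229.1 mi
B–C: 186.7 mi
C–D: 256.8 mi
Smallest added distance is 186.7 mi, inserting between B and C.

between B and C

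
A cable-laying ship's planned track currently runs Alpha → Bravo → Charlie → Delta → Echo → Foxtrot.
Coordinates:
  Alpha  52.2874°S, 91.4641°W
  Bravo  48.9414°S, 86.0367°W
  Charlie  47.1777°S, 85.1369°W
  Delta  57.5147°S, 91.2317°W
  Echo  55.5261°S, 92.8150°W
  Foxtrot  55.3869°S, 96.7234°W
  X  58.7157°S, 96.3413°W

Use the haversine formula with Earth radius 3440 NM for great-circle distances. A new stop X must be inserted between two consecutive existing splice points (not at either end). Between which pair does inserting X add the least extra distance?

between Delta and Echo

Added distance for inserting X between each consecutive pair:
Alpha–Bravo: 821.1 NM
Bravo–Charlie: 1377.8 NM
Charlie–Delta: 318.5 NM
Delta–Echo: 270.2 NM
Echo–Foxtrot: 290.2 NM
Smallest added distance is 270.2 NM, inserting between Delta and Echo.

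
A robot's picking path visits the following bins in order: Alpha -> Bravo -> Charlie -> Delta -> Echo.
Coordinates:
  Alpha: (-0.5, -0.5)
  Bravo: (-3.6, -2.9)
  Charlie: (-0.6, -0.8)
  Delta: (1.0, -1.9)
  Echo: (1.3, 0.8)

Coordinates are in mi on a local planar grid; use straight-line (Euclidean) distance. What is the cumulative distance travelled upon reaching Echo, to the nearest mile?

Leg distances:
Alpha→Bravo: 3.9 mi  (cumulative 3.9 mi)
Bravo→Charlie: 3.7 mi  (cumulative 7.6 mi)
Charlie→Delta: 1.9 mi  (cumulative 9.5 mi)
Delta→Echo: 2.7 mi  (cumulative 12.2 mi)
Cumulative distance at Echo ≈ 12 mi.

12 mi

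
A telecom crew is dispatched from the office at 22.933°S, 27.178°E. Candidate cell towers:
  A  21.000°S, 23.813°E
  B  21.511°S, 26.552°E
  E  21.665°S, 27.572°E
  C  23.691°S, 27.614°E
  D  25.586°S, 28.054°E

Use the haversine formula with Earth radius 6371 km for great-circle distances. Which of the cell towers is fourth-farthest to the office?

E

Distance to each, sorted:
A: 408.2 km
D: 308.1 km
B: 170.7 km
E: 146.7 km
C: 95.3 km
The fourth-farthest is E at 146.7 km.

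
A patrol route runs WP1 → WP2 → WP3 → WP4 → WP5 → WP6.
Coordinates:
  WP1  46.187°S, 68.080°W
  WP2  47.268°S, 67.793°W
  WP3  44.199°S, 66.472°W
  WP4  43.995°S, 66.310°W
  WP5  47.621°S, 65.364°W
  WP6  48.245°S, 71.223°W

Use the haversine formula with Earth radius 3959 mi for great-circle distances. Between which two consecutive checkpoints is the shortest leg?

WP3–WP4

Leg distances:
WP1→WP2: 75.9 mi
WP2→WP3: 221.4 mi
WP3→WP4: 16.2 mi
WP4→WP5: 254.7 mi
WP5→WP6: 274.6 mi
The shortest leg is WP3–WP4 at 16.2 mi.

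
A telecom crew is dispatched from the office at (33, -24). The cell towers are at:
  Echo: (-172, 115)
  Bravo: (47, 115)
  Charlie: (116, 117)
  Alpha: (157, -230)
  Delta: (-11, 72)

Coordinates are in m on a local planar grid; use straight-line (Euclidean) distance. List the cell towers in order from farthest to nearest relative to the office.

Echo, Alpha, Charlie, Bravo, Delta

Distance from the office at (33, -24) to each:
Echo (-172, 115): 247.7 m
Alpha (157, -230): 240.4 m
Charlie (116, 117): 163.6 m
Bravo (47, 115): 139.7 m
Delta (-11, 72): 105.6 m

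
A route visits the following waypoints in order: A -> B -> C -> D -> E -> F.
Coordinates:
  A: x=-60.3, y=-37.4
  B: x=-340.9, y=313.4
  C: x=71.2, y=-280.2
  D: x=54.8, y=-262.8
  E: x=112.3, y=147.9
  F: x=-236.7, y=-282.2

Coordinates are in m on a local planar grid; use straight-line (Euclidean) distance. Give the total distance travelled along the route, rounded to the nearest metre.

2164 m

Leg distances:
A→B: 449.2 m  (cumulative 449.2 m)
B→C: 722.6 m  (cumulative 1171.8 m)
C→D: 23.9 m  (cumulative 1195.8 m)
D→E: 414.7 m  (cumulative 1610.5 m)
E→F: 553.9 m  (cumulative 2164.3 m)
Total route length ≈ 2164 m.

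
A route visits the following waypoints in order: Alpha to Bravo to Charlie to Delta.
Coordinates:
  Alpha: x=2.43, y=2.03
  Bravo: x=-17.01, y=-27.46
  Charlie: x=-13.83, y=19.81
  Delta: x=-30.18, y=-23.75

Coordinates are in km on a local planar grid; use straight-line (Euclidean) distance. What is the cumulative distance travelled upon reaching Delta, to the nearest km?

Leg distances:
Alpha→Bravo: 35.3 km  (cumulative 35.3 km)
Bravo→Charlie: 47.4 km  (cumulative 82.7 km)
Charlie→Delta: 46.5 km  (cumulative 129.2 km)
Cumulative distance at Delta ≈ 129 km.

129 km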